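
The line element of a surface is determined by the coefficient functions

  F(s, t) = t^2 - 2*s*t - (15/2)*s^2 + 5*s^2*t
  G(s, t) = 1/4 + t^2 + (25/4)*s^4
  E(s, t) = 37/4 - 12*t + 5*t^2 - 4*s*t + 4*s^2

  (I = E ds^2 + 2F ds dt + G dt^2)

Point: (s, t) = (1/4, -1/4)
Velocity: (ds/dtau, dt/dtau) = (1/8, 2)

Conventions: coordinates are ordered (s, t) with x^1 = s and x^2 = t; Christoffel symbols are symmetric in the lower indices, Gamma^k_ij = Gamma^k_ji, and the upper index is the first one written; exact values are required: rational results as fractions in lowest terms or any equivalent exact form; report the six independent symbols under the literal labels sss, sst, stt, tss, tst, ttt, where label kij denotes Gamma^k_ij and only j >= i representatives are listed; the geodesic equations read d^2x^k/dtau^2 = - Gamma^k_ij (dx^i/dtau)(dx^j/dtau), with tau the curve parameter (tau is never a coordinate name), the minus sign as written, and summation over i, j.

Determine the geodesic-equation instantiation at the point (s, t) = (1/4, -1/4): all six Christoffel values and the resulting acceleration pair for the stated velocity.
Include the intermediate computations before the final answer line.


E = 209/16, F = -23/64, G = 345/1024 at the point
E_s = 3, E_t = -31/2, F_s = -31/8, F_t = -11/16, G_s = 25/64, G_t = -1/2
EG - F^2 = 69989/16384;  g^inv = (16384/69989) * [[345/1024, 23/64], [23/64, 209/16]]
first-kind symbols [ij,l] = (1/2)(d_i g_jl + d_j g_il - d_l g_ij): [ss,s] = E_s/2 = 3/2, [ss,t] = F_s - E_t/2 = 31/8, [st,s] = E_t/2 = -31/4, [st,t] = G_s/2 = 25/128, [tt,s] = F_t - G_s/2 = -113/128, [tt,t] = G_t/2 = -1/4
Gamma^s_ij = (G*[ij,s] - F*[ij,t])/(EG - F^2), Gamma^t_ij = (E*[ij,t] - F*[ij,s])/(EG - F^2)
Gamma_sss = 1352/3043, Gamma_sst = -1810/3043, Gamma_stt = -2207/24344, Gamma_tss = 838144/69989, Gamma_tst = -3832/69989, Gamma_ttt = -58702/69989
d^2s/dtau^2 = -(Gamma_sss*(1/8)^2 + 2*Gamma_sst*(1/8)*(2) + Gamma_stt*(2)^2) = 15899/24344
d^2t/dtau^2 = -(Gamma_tss*(1/8)^2 + 2*Gamma_tst*(1/8)*(2) + Gamma_ttt*(2)^2) = 223628/69989

Answer: Gamma_sss = 1352/3043, Gamma_sst = -1810/3043, Gamma_stt = -2207/24344, Gamma_tss = 838144/69989, Gamma_tst = -3832/69989, Gamma_ttt = -58702/69989; accelerations (d^2s/dtau^2, d^2t/dtau^2) = (15899/24344, 223628/69989)


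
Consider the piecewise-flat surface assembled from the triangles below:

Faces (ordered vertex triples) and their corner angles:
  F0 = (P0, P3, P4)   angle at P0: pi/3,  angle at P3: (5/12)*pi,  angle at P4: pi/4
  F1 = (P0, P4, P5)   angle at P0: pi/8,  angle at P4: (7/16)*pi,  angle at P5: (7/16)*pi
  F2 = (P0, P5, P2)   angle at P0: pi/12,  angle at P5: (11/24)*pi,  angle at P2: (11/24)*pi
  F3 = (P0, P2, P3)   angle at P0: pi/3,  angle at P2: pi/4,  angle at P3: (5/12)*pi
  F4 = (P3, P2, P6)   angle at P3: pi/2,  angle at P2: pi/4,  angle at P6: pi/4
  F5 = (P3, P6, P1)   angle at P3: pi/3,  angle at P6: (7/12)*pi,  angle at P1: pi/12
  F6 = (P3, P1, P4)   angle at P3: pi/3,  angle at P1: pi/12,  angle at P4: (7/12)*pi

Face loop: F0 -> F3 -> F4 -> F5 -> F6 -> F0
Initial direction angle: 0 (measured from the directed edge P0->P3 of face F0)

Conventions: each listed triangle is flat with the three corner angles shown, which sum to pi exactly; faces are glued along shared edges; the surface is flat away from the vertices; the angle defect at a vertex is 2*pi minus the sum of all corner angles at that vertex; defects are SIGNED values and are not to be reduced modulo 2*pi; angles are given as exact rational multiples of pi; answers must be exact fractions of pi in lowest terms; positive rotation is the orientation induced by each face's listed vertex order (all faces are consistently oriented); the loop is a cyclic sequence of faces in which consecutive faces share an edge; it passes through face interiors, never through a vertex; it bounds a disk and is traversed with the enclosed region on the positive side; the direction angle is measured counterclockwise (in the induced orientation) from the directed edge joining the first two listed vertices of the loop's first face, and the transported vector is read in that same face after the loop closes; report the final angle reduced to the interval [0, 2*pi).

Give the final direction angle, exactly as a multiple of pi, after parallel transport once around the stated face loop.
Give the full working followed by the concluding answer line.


enclosed vertex P3: corner angles sum to 2*pi, defect = 2*pi - 2*pi = 0
by Gauss-Bonnet the loop rotates the vector by the enclosed defect sum (positive orientation, mod 2*pi)
final angle = 0 + 0 = 0 (mod 2*pi)

Answer: final direction angle = 0


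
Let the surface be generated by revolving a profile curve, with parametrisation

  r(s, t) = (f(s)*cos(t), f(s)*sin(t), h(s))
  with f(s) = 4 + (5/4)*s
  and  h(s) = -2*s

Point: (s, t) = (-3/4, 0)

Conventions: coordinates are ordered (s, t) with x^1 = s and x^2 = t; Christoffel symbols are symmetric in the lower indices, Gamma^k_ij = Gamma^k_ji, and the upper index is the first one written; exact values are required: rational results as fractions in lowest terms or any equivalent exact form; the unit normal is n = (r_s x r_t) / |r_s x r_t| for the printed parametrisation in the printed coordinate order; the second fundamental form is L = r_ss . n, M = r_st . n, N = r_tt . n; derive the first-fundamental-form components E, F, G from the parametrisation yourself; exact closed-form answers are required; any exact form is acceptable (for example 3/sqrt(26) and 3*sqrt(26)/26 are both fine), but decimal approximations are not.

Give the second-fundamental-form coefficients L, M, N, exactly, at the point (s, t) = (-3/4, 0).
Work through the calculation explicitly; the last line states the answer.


f = 49/16, f' = 5/4, f'' = 0, h' = -2, h'' = 0
E = 89/16, F = 0, G = 2401/256; answer radicand W^2 = 89/16
unnormalised second-form numerators: l = 0, m = 0, n = -49/8; L = l/sqrt(89/16), and similarly M = m/sqrt(W^2), N = n/sqrt(W^2)

Answer: L = 0, M = 0, N = -49*sqrt(89)/178


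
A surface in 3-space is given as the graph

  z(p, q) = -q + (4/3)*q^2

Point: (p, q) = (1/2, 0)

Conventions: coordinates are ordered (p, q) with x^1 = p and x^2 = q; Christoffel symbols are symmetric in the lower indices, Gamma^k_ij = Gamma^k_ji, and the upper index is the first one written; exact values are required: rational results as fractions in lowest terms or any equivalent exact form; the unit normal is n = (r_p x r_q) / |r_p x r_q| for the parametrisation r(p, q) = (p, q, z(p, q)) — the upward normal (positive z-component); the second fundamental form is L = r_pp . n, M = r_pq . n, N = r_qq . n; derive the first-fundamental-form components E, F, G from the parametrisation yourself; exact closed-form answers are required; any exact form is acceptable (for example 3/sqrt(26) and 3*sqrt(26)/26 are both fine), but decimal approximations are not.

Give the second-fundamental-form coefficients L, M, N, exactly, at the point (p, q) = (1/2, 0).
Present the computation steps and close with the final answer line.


z_p = 0, z_q = -1, z_pp = 0, z_pq = 0, z_qq = 8/3
E = 1, F = 0, G = 2; answer radicand W^2 = 2
unnormalised second-form numerators: l = 0, m = 0, n = 8/3; L = l/sqrt(2), and similarly M = m/sqrt(W^2), N = n/sqrt(W^2)

Answer: L = 0, M = 0, N = 4*sqrt(2)/3


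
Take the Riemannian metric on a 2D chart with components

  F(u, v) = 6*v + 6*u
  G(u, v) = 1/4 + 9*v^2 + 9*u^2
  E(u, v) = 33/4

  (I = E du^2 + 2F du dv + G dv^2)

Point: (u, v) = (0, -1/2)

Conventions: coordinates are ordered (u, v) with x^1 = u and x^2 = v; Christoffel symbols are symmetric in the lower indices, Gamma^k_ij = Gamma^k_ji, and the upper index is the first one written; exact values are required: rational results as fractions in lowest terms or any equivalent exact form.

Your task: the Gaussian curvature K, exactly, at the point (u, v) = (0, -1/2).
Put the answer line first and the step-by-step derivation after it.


Answer: K = 72/961

E = 33/4, F = -3, G = 5/2, EG - F^2 = 93/8 at the point
E_u = 0, E_v = 0, F_u = 6, F_v = 6, G_u = 0, G_v = -9
E_vv = 0, F_uv = 0, G_uu = 18
Apply the Brioschi formula K = (det M1 - det M2)/(EG - F^2)^2 over the derivative matrices of E, F, G.
M1 = [[-E_vv/2 + F_uv - G_uu/2, E_u/2, F_u - E_v/2], [F_v - G_u/2, E, F], [G_v/2, F, G]] = [[-9, 0, 6], [6, 33/4, -3], [-9/2, -3, 5/2]]; det M1 = 81/8
M2 = [[0, E_v/2, G_u/2], [E_v/2, E, F], [G_u/2, F, G]] = [[0, 0, 0], [0, 33/4, -3], [0, -3, 5/2]]; det M2 = 0
det M1 - det M2 = 81/8; K = 81/8 / (93/8)^2 = 72/961


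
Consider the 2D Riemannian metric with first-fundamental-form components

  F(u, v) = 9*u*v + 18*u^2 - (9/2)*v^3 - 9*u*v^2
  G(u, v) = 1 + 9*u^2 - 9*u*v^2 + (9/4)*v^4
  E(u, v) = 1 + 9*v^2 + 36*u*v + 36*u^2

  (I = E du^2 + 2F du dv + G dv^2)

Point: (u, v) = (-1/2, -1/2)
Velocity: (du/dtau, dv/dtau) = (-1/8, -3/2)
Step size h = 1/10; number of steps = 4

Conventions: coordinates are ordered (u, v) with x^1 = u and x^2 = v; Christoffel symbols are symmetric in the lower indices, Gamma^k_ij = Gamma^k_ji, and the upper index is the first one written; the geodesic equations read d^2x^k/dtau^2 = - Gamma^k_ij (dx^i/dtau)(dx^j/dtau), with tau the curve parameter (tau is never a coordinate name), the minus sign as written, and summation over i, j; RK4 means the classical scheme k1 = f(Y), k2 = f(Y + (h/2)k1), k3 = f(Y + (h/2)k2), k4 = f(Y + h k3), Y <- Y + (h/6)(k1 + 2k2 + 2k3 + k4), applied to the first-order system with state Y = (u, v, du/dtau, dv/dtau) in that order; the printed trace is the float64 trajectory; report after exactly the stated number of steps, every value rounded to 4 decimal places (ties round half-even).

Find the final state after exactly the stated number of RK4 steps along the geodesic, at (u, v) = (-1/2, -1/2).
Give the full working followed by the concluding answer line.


f(Y) = (du/dtau, dv/dtau, -Gamma^u_ij Y'^i Y'^j, -Gamma^v_ij Y'^i Y'^j) with the Gammas evaluated at the stage position; h = 0.100000; intermediate values shown to 6 dp
step 0: u = -0.5000, v = -0.5000, du/dtau = -0.1250, dv/dtau = -1.5000
step 1:
  k1: at (u, v) = (-0.500000, -0.500000), (du/dtau, dv/dtau) = (-0.125000, -1.500000); Gamma_uuu = -1.090221, Gamma_uuv = -0.545110, Gamma_uvv = -0.272555, Gamma_vuu = -0.454259, Gamma_vuv = -0.227129, Gamma_vvv = -0.113565; k1 = (-0.125000, -1.500000, 0.834700, 0.347792)
  k2: at (u, v) = (-0.506250, -0.575000), (du/dtau, dv/dtau) = (-0.083265, -1.482610); Gamma_uuu = -1.030087, Gamma_uuv = -0.515044, Gamma_uvv = -0.296150, Gamma_vuu = -0.435759, Gamma_vuv = -0.217880, Gamma_vvv = -0.125281; k2 = (-0.083265, -1.482610, 0.785283, 0.332199)
  k3: at (u, v) = (-0.504163, -0.574131), (du/dtau, dv/dtau) = (-0.085736, -1.483390); Gamma_uuu = -1.033337, Gamma_uuv = -0.516668, Gamma_uvv = -0.296635, Gamma_vuu = -0.436838, Gamma_vuv = -0.218419, Gamma_vvv = -0.125401; k3 = (-0.085736, -1.483390, 0.791744, 0.334706)
  k4: at (u, v) = (-0.508574, -0.648339), (du/dtau, dv/dtau) = (-0.045826, -1.466529); Gamma_uuu = -0.979251, Gamma_uuv = -0.489626, Gamma_uvv = -0.317443, Gamma_vuu = -0.422599, Gamma_vuv = -0.211299, Gamma_vvv = -0.136994; k4 = (-0.045826, -1.466529, 0.750595, 0.323921)
  Y <- Y + (h/6)(k1 + 2k2 + 2k3 + k4): u = -0.5085, v = -0.6483, du/dtau = -0.0460, dv/dtau = -1.4666
step 2:
  k1: at (u, v) = (-0.508480, -0.648309), (du/dtau, dv/dtau) = (-0.046011, -1.466575); Gamma_uuu = -0.979378, Gamma_uuv = -0.489689, Gamma_uvv = -0.317470, Gamma_vuu = -0.422642, Gamma_vuv = -0.211321, Gamma_vvv = -0.137001; k1 = (-0.046011, -1.466575, 0.750987, 0.324082)
  k2: at (u, v) = (-0.510781, -0.721638), (du/dtau, dv/dtau) = (-0.008461, -1.450370); Gamma_uuu = -0.931061, Gamma_uuv = -0.465530, Gamma_uvv = -0.335944, Gamma_vuu = -0.411885, Gamma_vuv = -0.205943, Gamma_vvv = -0.148616; k2 = (-0.008461, -1.450370, 0.718177, 0.317709)
  k3: at (u, v) = (-0.508904, -0.720827), (du/dtau, dv/dtau) = (-0.010102, -1.450689); Gamma_uuu = -0.933530, Gamma_uuv = -0.466765, Gamma_uvv = -0.336457, Gamma_vuu = -0.412740, Gamma_vuv = -0.206370, Gamma_vvv = -0.148757; k3 = (-0.010102, -1.450689, 0.721850, 0.319150)
  k4: at (u, v) = (-0.509491, -0.793378), (du/dtau, dv/dtau) = (0.026174, -1.434660); Gamma_uuu = -0.889483, Gamma_uuv = -0.444741, Gamma_uvv = -0.352848, Gamma_vuu = -0.404514, Gamma_vuv = -0.202257, Gamma_vvv = -0.160466; k4 = (0.026174, -1.434660, 0.693457, 0.315367)
  Y <- Y + (h/6)(k1 + 2k2 + 2k3 + k4): u = -0.5094, v = -0.7934, du/dtau = 0.0261, dv/dtau = -1.4347
step 3:
  k1: at (u, v) = (-0.509430, -0.793365), (du/dtau, dv/dtau) = (0.026064, -1.434688); Gamma_uuu = -0.889549, Gamma_uuv = -0.444774, Gamma_uvv = -0.352868, Gamma_vuu = -0.404539, Gamma_vuv = -0.202270, Gamma_vvv = -0.160474; k1 = (0.026064, -1.434688, 0.693660, 0.315455)
  k2: at (u, v) = (-0.508127, -0.865099), (du/dtau, dv/dtau) = (0.060747, -1.418916); Gamma_uuu = -0.849543, Gamma_uuv = -0.424771, Gamma_uvv = -0.367469, Gamma_vuu = -0.398422, Gamma_vuv = -0.199211, Gamma_vvv = -0.172337; k2 = (0.060747, -1.418916, 0.669743, 0.314099)
  k3: at (u, v) = (-0.506392, -0.864311), (du/dtau, dv/dtau) = (0.059551, -1.418984); Gamma_uuu = -0.851515, Gamma_uuv = -0.425757, Gamma_uvv = -0.367987, Gamma_vuu = -0.399157, Gamma_vuv = -0.199578, Gamma_vvv = -0.172498; k3 = (0.059551, -1.418984, 0.672011, 0.315013)
  k4: at (u, v) = (-0.503475, -0.935263), (du/dtau, dv/dtau) = (0.093265, -1.403187); Gamma_uuu = -0.814607, Gamma_uuv = -0.407303, Gamma_uvv = -0.380936, Gamma_vuu = -0.394606, Gamma_vuv = -0.197303, Gamma_vvv = -0.184530; k4 = (0.093265, -1.403187, 0.650517, 0.315119)
  Y <- Y + (h/6)(k1 + 2k2 + 2k3 + k4): u = -0.5034, v = -0.9353, du/dtau = 0.0932, dv/dtau = -1.4032
step 4:
  k1: at (u, v) = (-0.503431, -0.935259), (du/dtau, dv/dtau) = (0.093192, -1.403209); Gamma_uuu = -0.814644, Gamma_uuv = -0.407322, Gamma_uvv = -0.380952, Gamma_vuu = -0.394623, Gamma_vuv = -0.197311, Gamma_vvv = -0.184537; k1 = (0.093192, -1.403209, 0.650637, 0.315176)
  k2: at (u, v) = (-0.498771, -1.005420), (du/dtau, dv/dtau) = (0.125724, -1.387450); Gamma_uuu = -0.780669, Gamma_uuv = -0.390335, Gamma_uvv = -0.392450, Gamma_vuu = -0.391396, Gamma_vuv = -0.195698, Gamma_vvv = -0.196759; k2 = (0.125724, -1.387450, 0.631636, 0.316677)
  k3: at (u, v) = (-0.497145, -1.004632), (du/dtau, dv/dtau) = (0.124774, -1.387375); Gamma_uuu = -0.782299, Gamma_uuv = -0.391150, Gamma_uvv = -0.392961, Gamma_vuu = -0.392060, Gamma_vuv = -0.196030, Gamma_vvv = -0.196938; k3 = (0.124774, -1.387375, 0.633132, 0.317303)
  k4: at (u, v) = (-0.490954, -1.073997), (du/dtau, dv/dtau) = (0.156505, -1.371478); Gamma_uuu = -0.750630, Gamma_uuv = -0.375315, Gamma_uvv = -0.403087, Gamma_vuu = -0.389823, Gamma_vuv = -0.194911, Gamma_vvv = -0.209334; k4 = (0.156505, -1.371478, 0.615455, 0.319623)
  Y <- Y + (h/6)(k1 + 2k2 + 2k3 + k4): u = -0.4909, v = -1.0740, du/dtau = 0.1565, dv/dtau = -1.3715

Answer: u = -0.4909, v = -1.0740, du/dtau = 0.1565, dv/dtau = -1.3715


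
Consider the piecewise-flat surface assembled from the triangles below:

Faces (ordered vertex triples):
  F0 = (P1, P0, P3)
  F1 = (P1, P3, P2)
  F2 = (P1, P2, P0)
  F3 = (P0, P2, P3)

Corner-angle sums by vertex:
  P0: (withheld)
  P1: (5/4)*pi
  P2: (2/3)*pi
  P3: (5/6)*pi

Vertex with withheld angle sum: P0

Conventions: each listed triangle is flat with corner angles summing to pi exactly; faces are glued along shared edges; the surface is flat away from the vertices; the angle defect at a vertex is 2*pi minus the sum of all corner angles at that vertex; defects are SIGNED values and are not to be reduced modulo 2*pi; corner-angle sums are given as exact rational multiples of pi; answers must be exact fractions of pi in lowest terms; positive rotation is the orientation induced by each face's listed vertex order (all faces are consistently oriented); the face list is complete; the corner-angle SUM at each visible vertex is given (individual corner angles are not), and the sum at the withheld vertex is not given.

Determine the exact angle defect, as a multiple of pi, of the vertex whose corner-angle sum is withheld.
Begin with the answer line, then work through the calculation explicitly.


Answer: defect(P0) = (3/4)*pi

V = 4, E = 6, F = 4; chi = V - E + F = 2
Gauss-Bonnet: total defect = 2*pi*chi = 4*pi; visible defects sum to (13/4)*pi


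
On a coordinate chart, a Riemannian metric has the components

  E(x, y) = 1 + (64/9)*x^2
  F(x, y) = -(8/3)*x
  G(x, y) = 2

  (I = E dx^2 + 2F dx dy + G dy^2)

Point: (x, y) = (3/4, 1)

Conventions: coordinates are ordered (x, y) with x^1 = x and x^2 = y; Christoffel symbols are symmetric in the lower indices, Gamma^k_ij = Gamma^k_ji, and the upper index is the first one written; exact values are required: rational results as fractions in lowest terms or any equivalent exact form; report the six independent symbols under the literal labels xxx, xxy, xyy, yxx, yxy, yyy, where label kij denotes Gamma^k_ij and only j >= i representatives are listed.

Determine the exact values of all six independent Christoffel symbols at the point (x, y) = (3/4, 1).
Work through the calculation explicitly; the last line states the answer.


E = 5, F = -2, G = 2 at the point
E_x = 32/3, E_y = 0, F_x = -8/3, F_y = 0, G_x = 0, G_y = 0
EG - F^2 = 6;  g^inv = (1/6) * [[2, 2], [2, 5]]
first-kind symbols [ij,l] = (1/2)(d_i g_jl + d_j g_il - d_l g_ij): [xx,x] = E_x/2 = 16/3, [xx,y] = F_x - E_y/2 = -8/3, [xy,x] = E_y/2 = 0, [xy,y] = G_x/2 = 0, [yy,x] = F_y - G_x/2 = 0, [yy,y] = G_y/2 = 0
Gamma^x_ij = (G*[ij,x] - F*[ij,y])/(EG - F^2), Gamma^y_ij = (E*[ij,y] - F*[ij,x])/(EG - F^2)

Answer: Gamma_xxx = 8/9, Gamma_xxy = 0, Gamma_xyy = 0, Gamma_yxx = -4/9, Gamma_yxy = 0, Gamma_yyy = 0


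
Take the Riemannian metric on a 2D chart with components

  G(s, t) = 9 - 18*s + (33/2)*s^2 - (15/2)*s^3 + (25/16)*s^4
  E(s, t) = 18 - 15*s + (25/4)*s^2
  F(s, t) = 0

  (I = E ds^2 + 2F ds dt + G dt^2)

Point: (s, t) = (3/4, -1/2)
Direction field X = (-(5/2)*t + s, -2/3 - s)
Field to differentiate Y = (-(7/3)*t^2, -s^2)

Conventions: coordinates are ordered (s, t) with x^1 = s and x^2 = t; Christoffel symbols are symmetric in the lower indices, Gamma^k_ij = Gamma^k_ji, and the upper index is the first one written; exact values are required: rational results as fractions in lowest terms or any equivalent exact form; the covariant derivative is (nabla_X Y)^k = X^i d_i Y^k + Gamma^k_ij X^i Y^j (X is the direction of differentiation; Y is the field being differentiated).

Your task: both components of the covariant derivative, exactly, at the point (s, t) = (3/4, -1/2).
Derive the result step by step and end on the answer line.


E = 657/64, F = 0, G = 8649/4096 at the point
E_s = -45/8, E_t = 0, F_s = 0, F_t = 0, G_s = -837/256, G_t = 0
EG - F^2 = 5682393/262144;  g^inv = (262144/5682393) * [[8649/4096, 0], [0, 657/64]]
first-kind symbols [ij,l] = (1/2)(d_i g_jl + d_j g_il - d_l g_ij): [ss,s] = E_s/2 = -45/16, [ss,t] = F_s - E_t/2 = 0, [st,s] = E_t/2 = 0, [st,t] = G_s/2 = -837/512, [tt,s] = F_t - G_s/2 = 837/512, [tt,t] = G_t/2 = 0
Gamma^s_ij = (G*[ij,s] - F*[ij,t])/(EG - F^2), Gamma^t_ij = (E*[ij,t] - F*[ij,s])/(EG - F^2)
Gamma_sss = -20/73, Gamma_sst = 0, Gamma_stt = 93/584, Gamma_tss = 0, Gamma_tst = -24/31, Gamma_ttt = 0
X = (2, -17/12), Y = (-7/12, -9/16) at the point

Answer: (nabla_X Y)^s = -961729/336384, (nabla_X Y)^t = -515/186


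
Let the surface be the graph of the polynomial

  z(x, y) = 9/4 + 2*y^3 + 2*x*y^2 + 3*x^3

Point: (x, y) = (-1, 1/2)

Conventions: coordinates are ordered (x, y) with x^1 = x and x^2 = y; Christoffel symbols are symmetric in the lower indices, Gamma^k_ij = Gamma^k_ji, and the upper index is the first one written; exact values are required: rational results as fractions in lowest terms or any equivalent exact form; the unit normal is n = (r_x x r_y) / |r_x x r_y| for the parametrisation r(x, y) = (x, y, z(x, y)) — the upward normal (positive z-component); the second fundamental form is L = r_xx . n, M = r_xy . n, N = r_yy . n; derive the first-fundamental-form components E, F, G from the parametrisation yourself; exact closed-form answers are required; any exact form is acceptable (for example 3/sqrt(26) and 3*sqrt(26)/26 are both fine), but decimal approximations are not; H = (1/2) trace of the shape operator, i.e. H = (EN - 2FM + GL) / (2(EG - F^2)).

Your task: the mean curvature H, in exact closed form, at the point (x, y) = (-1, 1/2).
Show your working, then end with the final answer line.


z_x = 19/2, z_y = -1/2, z_xx = -18, z_xy = 2, z_yy = 2
E = 365/4, F = -19/4, G = 5/4; answer radicand W^2 = 183/2
unnormalised second-form numerators: l = -18, m = 2, n = 2; L = l/sqrt(183/2), and similarly M = m/sqrt(W^2), N = n/sqrt(W^2)
H = (E*n - 2*F*m + G*l) / (2*(EG - F^2)*sqrt(W^2)); E*n - 2*F*m + G*l = 179, EG - F^2 = 183/2, so H = (179/183)/sqrt(183/2)

Answer: H = 179*sqrt(366)/33489


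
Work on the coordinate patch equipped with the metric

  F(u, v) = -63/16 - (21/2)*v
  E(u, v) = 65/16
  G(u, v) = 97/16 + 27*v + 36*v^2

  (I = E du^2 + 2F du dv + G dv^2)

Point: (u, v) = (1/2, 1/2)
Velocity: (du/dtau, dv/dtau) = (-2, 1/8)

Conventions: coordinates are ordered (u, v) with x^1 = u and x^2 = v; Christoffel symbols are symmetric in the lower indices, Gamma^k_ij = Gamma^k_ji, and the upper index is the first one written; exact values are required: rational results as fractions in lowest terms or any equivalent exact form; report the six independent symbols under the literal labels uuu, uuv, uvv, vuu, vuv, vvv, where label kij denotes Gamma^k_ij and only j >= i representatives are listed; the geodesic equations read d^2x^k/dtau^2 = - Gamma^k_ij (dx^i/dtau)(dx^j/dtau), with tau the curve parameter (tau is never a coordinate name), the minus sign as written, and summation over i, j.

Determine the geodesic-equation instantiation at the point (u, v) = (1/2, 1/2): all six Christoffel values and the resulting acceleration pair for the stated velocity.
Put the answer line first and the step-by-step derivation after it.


Answer: Gamma_uuu = 0, Gamma_uuv = 0, Gamma_uvv = -84/253, Gamma_vuu = 0, Gamma_vuv = 0, Gamma_vvv = 252/253; accelerations (d^2u/dtau^2, d^2v/dtau^2) = (21/4048, -63/4048)

E = 65/16, F = -147/16, G = 457/16 at the point
E_u = 0, E_v = 0, F_u = 0, F_v = -21/2, G_u = 0, G_v = 63
EG - F^2 = 253/8;  g^inv = (8/253) * [[457/16, 147/16], [147/16, 65/16]]
first-kind symbols [ij,l] = (1/2)(d_i g_jl + d_j g_il - d_l g_ij): [uu,u] = E_u/2 = 0, [uu,v] = F_u - E_v/2 = 0, [uv,u] = E_v/2 = 0, [uv,v] = G_u/2 = 0, [vv,u] = F_v - G_u/2 = -21/2, [vv,v] = G_v/2 = 63/2
Gamma^u_ij = (G*[ij,u] - F*[ij,v])/(EG - F^2), Gamma^v_ij = (E*[ij,v] - F*[ij,u])/(EG - F^2)
Gamma_uuu = 0, Gamma_uuv = 0, Gamma_uvv = -84/253, Gamma_vuu = 0, Gamma_vuv = 0, Gamma_vvv = 252/253
d^2u/dtau^2 = -(Gamma_uuu*(-2)^2 + 2*Gamma_uuv*(-2)*(1/8) + Gamma_uvv*(1/8)^2) = 21/4048
d^2v/dtau^2 = -(Gamma_vuu*(-2)^2 + 2*Gamma_vuv*(-2)*(1/8) + Gamma_vvv*(1/8)^2) = -63/4048


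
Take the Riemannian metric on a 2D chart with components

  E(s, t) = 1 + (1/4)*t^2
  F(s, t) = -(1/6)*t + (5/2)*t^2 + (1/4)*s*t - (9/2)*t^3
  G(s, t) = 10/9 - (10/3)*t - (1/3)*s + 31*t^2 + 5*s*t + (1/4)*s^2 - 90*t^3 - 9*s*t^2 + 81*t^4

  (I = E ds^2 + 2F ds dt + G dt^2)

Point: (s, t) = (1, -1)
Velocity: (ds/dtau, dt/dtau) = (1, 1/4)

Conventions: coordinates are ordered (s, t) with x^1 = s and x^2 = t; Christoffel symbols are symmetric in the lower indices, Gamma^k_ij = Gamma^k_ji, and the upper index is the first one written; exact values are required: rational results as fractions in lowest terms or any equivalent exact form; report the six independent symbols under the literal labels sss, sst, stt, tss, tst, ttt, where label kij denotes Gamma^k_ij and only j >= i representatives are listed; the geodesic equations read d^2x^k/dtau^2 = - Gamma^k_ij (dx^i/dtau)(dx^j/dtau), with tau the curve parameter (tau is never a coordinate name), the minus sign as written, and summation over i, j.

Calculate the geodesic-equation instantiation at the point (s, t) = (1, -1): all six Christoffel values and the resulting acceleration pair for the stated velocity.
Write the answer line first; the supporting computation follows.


Answer: Gamma_sss = 0, Gamma_sst = -9/6934, Gamma_stt = -207/3467, Gamma_tss = 0, Gamma_tst = -249/6934, Gamma_ttt = -5727/3467; accelerations (d^2s/dtau^2, d^2t/dtau^2) = (243/55472, 6723/55472)

E = 5/4, F = 83/12, G = 6925/36 at the point
E_s = 0, E_t = -1/2, F_s = -1/4, F_t = -221/12, G_s = -83/6, G_t = -1909/3
EG - F^2 = 3467/18;  g^inv = (18/3467) * [[6925/36, -83/12], [-83/12, 5/4]]
first-kind symbols [ij,l] = (1/2)(d_i g_jl + d_j g_il - d_l g_ij): [ss,s] = E_s/2 = 0, [ss,t] = F_s - E_t/2 = 0, [st,s] = E_t/2 = -1/4, [st,t] = G_s/2 = -83/12, [tt,s] = F_t - G_s/2 = -23/2, [tt,t] = G_t/2 = -1909/6
Gamma^s_ij = (G*[ij,s] - F*[ij,t])/(EG - F^2), Gamma^t_ij = (E*[ij,t] - F*[ij,s])/(EG - F^2)
Gamma_sss = 0, Gamma_sst = -9/6934, Gamma_stt = -207/3467, Gamma_tss = 0, Gamma_tst = -249/6934, Gamma_ttt = -5727/3467
d^2s/dtau^2 = -(Gamma_sss*(1)^2 + 2*Gamma_sst*(1)*(1/4) + Gamma_stt*(1/4)^2) = 243/55472
d^2t/dtau^2 = -(Gamma_tss*(1)^2 + 2*Gamma_tst*(1)*(1/4) + Gamma_ttt*(1/4)^2) = 6723/55472


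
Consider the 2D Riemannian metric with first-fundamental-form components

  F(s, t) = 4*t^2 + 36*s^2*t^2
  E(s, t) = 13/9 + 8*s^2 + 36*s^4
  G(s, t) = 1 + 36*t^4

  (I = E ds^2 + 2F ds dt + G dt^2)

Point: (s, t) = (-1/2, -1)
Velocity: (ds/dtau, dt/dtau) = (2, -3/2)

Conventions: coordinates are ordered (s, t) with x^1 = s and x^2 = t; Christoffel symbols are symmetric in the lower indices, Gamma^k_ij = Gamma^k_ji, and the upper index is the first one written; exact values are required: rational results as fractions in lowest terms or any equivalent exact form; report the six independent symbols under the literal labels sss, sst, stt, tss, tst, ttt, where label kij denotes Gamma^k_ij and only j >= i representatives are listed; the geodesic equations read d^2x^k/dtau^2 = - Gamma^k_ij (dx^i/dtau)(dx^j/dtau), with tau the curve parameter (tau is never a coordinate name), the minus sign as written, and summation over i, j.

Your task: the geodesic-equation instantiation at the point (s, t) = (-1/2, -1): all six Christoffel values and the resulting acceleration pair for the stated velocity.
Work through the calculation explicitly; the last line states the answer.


E = 205/36, F = 13, G = 37 at the point
E_s = -26, E_t = 0, F_s = -36, F_t = -26, G_s = 0, G_t = -144
EG - F^2 = 1501/36;  g^inv = (36/1501) * [[37, -13], [-13, 205/36]]
first-kind symbols [ij,l] = (1/2)(d_i g_jl + d_j g_il - d_l g_ij): [ss,s] = E_s/2 = -13, [ss,t] = F_s - E_t/2 = -36, [st,s] = E_t/2 = 0, [st,t] = G_s/2 = 0, [tt,s] = F_t - G_s/2 = -26, [tt,t] = G_t/2 = -72
Gamma^s_ij = (G*[ij,s] - F*[ij,t])/(EG - F^2), Gamma^t_ij = (E*[ij,t] - F*[ij,s])/(EG - F^2)
Gamma_sss = -468/1501, Gamma_sst = 0, Gamma_stt = -936/1501, Gamma_tss = -1296/1501, Gamma_tst = 0, Gamma_ttt = -2592/1501
d^2s/dtau^2 = -(Gamma_sss*(2)^2 + 2*Gamma_sst*(2)*(-3/2) + Gamma_stt*(-3/2)^2) = 3978/1501
d^2t/dtau^2 = -(Gamma_tss*(2)^2 + 2*Gamma_tst*(2)*(-3/2) + Gamma_ttt*(-3/2)^2) = 11016/1501

Answer: Gamma_sss = -468/1501, Gamma_sst = 0, Gamma_stt = -936/1501, Gamma_tss = -1296/1501, Gamma_tst = 0, Gamma_ttt = -2592/1501; accelerations (d^2s/dtau^2, d^2t/dtau^2) = (3978/1501, 11016/1501)


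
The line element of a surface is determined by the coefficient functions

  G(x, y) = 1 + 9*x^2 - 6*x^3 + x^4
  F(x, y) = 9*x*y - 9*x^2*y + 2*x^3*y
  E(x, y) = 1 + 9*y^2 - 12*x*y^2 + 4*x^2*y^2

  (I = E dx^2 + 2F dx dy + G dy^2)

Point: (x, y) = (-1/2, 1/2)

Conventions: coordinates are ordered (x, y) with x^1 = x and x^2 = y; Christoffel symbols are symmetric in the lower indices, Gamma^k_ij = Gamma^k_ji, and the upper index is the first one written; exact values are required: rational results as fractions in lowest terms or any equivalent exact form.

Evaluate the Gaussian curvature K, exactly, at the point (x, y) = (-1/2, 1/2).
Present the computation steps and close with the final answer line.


E = 5, F = -7/2, G = 65/16, EG - F^2 = 129/16 at the point
E_x = -4, E_y = 16, F_x = 39/4, F_y = -7, G_x = -14, G_y = 0
E_yy = 32, F_xy = 39/2, G_xx = 39
The intrinsic route: Brioschi's K = (det M1 - det M2)/(EG - F^2)^2.
M1 = [[-E_yy/2 + F_xy - G_xx/2, E_x/2, F_x - E_y/2], [F_y - G_x/2, E, F], [G_y/2, F, G]] = [[-16, -2, 7/4], [0, 5, -7/2], [0, -7/2, 65/16]]; det M1 = -129
M2 = [[0, E_y/2, G_x/2], [E_y/2, E, F], [G_x/2, F, G]] = [[0, 8, -7], [8, 5, -7/2], [-7, -7/2, 65/16]]; det M2 = -113
det M1 - det M2 = -16; K = -16 / (129/16)^2 = -4096/16641

Answer: K = -4096/16641


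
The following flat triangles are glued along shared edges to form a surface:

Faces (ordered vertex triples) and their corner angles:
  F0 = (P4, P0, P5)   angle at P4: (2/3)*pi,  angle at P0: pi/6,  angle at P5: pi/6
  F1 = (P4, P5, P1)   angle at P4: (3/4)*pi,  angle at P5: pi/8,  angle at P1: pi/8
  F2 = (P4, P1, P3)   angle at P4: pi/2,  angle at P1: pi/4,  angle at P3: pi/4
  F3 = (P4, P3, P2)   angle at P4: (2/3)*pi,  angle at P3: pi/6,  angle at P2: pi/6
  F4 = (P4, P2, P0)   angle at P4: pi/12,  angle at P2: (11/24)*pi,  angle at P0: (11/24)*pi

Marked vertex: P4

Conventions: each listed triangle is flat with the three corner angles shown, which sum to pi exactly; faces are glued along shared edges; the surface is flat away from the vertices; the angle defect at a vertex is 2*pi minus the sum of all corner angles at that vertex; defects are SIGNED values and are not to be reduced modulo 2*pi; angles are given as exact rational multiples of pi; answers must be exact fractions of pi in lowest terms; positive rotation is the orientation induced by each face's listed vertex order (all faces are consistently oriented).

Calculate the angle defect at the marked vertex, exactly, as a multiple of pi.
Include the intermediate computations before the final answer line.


Sum of corner angles at P4: (8/3)*pi
defect = 2*pi - (8/3)*pi

Answer: defect(P4) = (-2/3)*pi


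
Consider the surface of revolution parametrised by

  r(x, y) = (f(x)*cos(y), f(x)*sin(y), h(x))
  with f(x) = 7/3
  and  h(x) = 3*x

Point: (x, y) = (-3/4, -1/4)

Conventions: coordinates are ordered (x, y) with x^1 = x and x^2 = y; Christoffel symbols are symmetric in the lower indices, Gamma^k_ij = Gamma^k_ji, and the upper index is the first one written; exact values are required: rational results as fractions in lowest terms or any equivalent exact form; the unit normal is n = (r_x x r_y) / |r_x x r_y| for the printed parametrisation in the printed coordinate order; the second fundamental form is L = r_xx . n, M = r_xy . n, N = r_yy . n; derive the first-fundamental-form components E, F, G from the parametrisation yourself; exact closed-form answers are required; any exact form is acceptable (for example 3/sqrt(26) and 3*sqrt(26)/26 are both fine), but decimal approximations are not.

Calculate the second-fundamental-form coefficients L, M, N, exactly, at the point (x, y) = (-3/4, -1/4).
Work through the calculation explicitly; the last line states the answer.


f = 7/3, f' = 0, f'' = 0, h' = 3, h'' = 0
E = 9, F = 0, G = 49/9; answer radicand W^2 = 9
unnormalised second-form numerators: l = 0, m = 0, n = 7; L = l/sqrt(9), and similarly M = m/sqrt(W^2), N = n/sqrt(W^2)

Answer: L = 0, M = 0, N = 7/3


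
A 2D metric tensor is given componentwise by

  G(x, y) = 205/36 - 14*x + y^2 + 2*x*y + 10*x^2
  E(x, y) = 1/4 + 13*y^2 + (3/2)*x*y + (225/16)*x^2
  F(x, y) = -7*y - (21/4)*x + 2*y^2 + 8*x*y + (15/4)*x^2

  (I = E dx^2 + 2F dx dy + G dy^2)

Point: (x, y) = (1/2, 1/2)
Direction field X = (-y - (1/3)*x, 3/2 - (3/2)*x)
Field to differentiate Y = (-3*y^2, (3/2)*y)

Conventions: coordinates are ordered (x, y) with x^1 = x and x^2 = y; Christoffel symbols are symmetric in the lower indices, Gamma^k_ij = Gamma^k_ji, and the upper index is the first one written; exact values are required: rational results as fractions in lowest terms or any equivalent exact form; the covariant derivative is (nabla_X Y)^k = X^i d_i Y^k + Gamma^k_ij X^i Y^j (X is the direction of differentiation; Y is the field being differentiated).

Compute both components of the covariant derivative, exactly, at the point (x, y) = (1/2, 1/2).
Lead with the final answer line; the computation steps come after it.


Answer: (nabla_X Y)^x = -208495/65876, (nabla_X Y)^y = -477/3064

E = 473/64, F = -43/16, G = 35/18 at the point
E_x = 237/16, E_y = 55/4, F_x = 5/2, F_y = -1, G_x = -3, G_y = 2
EG - F^2 = 16469/2304;  g^inv = (2304/16469) * [[35/18, 43/16], [43/16, 473/64]]
first-kind symbols [ij,l] = (1/2)(d_i g_jl + d_j g_il - d_l g_ij): [xx,x] = E_x/2 = 237/32, [xx,y] = F_x - E_y/2 = -35/8, [xy,x] = E_y/2 = 55/8, [xy,y] = G_x/2 = -3/2, [yy,x] = F_y - G_x/2 = 1/2, [yy,y] = G_y/2 = 1
Gamma^x_ij = (G*[ij,x] - F*[ij,y])/(EG - F^2), Gamma^y_ij = (E*[ij,y] - F*[ij,x])/(EG - F^2)
Gamma_xxx = 6090/16469, Gamma_xxy = 21512/16469, Gamma_xyy = 8432/16469, Gamma_yxx = -666/383, Gamma_yxy = 396/383, Gamma_yyy = 468/383
X = (-2/3, 3/4), Y = (-3/4, 3/4) at the point


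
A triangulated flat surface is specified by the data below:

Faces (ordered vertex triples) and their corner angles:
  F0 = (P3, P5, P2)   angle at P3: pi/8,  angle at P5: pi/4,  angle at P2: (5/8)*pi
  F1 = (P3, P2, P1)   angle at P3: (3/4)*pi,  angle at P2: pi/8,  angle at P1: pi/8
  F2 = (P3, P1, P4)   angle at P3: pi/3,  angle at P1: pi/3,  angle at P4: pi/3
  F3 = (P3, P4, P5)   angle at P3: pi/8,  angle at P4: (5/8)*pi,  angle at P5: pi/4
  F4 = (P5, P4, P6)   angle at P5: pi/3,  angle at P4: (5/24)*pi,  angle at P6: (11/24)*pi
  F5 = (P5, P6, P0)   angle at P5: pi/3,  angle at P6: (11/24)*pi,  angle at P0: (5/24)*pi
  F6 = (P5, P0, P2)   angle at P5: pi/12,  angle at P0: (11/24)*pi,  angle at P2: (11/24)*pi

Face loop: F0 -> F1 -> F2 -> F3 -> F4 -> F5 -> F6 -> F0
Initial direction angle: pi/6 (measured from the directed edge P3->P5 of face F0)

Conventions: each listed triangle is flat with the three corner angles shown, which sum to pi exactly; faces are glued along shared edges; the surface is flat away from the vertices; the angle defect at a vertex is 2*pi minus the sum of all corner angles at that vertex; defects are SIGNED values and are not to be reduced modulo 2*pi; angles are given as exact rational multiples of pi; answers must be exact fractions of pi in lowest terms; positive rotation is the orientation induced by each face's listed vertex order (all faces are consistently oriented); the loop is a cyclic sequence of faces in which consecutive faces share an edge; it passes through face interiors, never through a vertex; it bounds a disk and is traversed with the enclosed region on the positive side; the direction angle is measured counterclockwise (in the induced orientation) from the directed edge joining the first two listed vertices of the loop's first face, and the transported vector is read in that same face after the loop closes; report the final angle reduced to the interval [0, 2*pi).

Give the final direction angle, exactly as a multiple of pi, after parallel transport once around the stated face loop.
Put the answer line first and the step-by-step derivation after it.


Answer: final direction angle = (19/12)*pi

enclosed vertex P3: corner angles sum to (4/3)*pi, defect = 2*pi - (4/3)*pi = (2/3)*pi
enclosed vertex P5: corner angles sum to (5/4)*pi, defect = 2*pi - (5/4)*pi = (3/4)*pi
the rotation equals the total enclosed defect, so the final angle is initial + defects (mod 2*pi)
final angle = pi/6 + (17/12)*pi = (19/12)*pi (mod 2*pi)


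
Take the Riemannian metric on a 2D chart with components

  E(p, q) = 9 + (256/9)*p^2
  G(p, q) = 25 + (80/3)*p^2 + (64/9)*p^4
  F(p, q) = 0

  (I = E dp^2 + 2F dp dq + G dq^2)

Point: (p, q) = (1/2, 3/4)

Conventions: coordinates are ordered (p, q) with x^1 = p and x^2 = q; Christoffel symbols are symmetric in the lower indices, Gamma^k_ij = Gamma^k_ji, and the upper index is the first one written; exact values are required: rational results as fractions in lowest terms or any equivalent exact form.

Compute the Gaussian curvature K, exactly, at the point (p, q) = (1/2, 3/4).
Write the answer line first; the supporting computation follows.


Answer: K = -11664/357425

E = 145/9, F = 0, G = 289/9, EG - F^2 = 41905/81 at the point
E_p = 256/9, E_q = 0, F_p = 0, F_q = 0, G_p = 272/9, G_q = 0
E_qq = 0, F_pq = 0, G_pp = 224/3
Compute both Brioschi determinants and normalise by (EG - F^2)^2.
M1 = [[-E_qq/2 + F_pq - G_pp/2, E_p/2, F_p - E_q/2], [F_q - G_p/2, E, F], [G_q/2, F, G]] = [[-112/3, 128/9, 0], [-136/9, 145/9, 0], [0, 0, 289/9]]; det M1 = -9049168/729
M2 = [[0, E_q/2, G_p/2], [E_q/2, E, F], [G_p/2, F, G]] = [[0, 0, 136/9], [0, 145/9, 0], [136/9, 0, 289/9]]; det M2 = -2681920/729
det M1 - det M2 = -78608/9; K = -78608/9 / (41905/81)^2 = -11664/357425


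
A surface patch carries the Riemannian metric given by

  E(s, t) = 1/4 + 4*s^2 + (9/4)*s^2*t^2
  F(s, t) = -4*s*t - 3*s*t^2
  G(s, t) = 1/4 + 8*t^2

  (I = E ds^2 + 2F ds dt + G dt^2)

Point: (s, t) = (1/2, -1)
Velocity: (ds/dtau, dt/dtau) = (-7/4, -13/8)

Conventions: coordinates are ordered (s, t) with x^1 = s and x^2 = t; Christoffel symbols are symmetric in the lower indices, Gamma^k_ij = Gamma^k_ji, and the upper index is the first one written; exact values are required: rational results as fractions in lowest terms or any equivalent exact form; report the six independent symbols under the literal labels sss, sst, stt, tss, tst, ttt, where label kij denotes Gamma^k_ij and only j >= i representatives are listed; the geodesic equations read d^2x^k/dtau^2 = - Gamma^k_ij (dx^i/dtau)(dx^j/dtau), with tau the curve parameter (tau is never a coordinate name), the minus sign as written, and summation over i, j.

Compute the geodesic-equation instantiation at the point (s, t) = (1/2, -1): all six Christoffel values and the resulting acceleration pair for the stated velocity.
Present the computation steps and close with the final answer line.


E = 29/16, F = 1/2, G = 33/4 at the point
E_s = 25/4, E_t = -9/8, F_s = 1, F_t = 1, G_s = 0, G_t = -16
EG - F^2 = 941/64;  g^inv = (64/941) * [[33/4, -1/2], [-1/2, 29/16]]
first-kind symbols [ij,l] = (1/2)(d_i g_jl + d_j g_il - d_l g_ij): [ss,s] = E_s/2 = 25/8, [ss,t] = F_s - E_t/2 = 25/16, [st,s] = E_t/2 = -9/16, [st,t] = G_s/2 = 0, [tt,s] = F_t - G_s/2 = 1, [tt,t] = G_t/2 = -8
Gamma^s_ij = (G*[ij,s] - F*[ij,t])/(EG - F^2), Gamma^t_ij = (E*[ij,t] - F*[ij,s])/(EG - F^2)
Gamma_sss = 1600/941, Gamma_sst = -297/941, Gamma_stt = 784/941, Gamma_tss = 325/3764, Gamma_tst = 18/941, Gamma_ttt = -960/941
d^2s/dtau^2 = -(Gamma_sss*(-7/4)^2 + 2*Gamma_sst*(-7/4)*(-13/8) + Gamma_stt*(-13/8)^2) = -84497/15056
d^2t/dtau^2 = -(Gamma_tss*(-7/4)^2 + 2*Gamma_tst*(-7/4)*(-13/8) + Gamma_ttt*(-13/8)^2) = 139763/60224

Answer: Gamma_sss = 1600/941, Gamma_sst = -297/941, Gamma_stt = 784/941, Gamma_tss = 325/3764, Gamma_tst = 18/941, Gamma_ttt = -960/941; accelerations (d^2s/dtau^2, d^2t/dtau^2) = (-84497/15056, 139763/60224)


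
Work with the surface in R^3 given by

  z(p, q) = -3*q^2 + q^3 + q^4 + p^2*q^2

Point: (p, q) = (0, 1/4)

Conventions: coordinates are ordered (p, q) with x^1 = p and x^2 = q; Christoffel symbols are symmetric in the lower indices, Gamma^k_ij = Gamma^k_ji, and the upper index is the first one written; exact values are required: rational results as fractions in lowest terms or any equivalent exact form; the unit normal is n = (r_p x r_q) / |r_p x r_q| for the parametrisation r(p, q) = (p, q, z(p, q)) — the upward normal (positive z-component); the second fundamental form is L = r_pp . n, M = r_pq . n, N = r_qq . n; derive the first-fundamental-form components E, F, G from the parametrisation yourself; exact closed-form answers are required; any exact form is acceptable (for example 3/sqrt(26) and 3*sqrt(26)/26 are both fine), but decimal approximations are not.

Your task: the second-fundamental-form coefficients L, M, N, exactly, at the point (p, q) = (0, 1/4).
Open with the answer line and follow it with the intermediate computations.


Answer: L = sqrt(41)/82, M = 0, N = -15*sqrt(41)/41

z_p = 0, z_q = -5/4, z_pp = 1/8, z_pq = 0, z_qq = -15/4
E = 1, F = 0, G = 41/16; answer radicand W^2 = 41/16
unnormalised second-form numerators: l = 1/8, m = 0, n = -15/4; L = l/sqrt(41/16), and similarly M = m/sqrt(W^2), N = n/sqrt(W^2)


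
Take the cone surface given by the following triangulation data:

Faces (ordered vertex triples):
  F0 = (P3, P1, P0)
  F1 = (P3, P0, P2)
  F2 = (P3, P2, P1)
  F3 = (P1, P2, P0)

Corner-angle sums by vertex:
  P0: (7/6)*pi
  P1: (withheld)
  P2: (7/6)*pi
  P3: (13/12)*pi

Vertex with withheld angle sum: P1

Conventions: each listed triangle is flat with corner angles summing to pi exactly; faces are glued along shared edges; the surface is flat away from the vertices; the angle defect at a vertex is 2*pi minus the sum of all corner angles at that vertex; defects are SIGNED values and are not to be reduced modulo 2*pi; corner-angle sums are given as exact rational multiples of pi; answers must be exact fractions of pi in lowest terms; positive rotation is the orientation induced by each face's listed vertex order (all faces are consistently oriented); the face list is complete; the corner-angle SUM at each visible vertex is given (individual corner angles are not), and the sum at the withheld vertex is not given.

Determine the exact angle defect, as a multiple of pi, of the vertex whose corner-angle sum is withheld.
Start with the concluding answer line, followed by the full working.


Answer: defect(P1) = (17/12)*pi

V = 4, E = 6, F = 4; chi = V - E + F = 2
Gauss-Bonnet: total defect = 2*pi*chi = 4*pi; visible defects sum to (31/12)*pi
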